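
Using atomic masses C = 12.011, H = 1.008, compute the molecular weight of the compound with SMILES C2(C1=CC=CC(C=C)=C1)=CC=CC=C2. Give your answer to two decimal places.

Molecular formula: C14H12.
M = 14×12.011 + 12×1.008 = 180.25 g/mol.

180.25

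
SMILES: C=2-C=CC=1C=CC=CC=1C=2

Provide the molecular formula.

Heavy atoms from the SMILES: 10 C.
Implicit hydrogens by atom environment:
  8 × C (aromatic): 1 H each → 8
  2 × C (aromatic): no H
  Total hydrogens = 8.
Molecular formula: C10H8

C10H8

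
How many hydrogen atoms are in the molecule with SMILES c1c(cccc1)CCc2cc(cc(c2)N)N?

Hydrogens are implicit in SMILES; fill each atom to its normal valence:
  8 × C (aromatic): 1 H each → 8
  4 × C (aromatic): no H
  2 × C: 2 H each → 4
  2 × N: 2 H each → 4
  Total hydrogens = 16.

16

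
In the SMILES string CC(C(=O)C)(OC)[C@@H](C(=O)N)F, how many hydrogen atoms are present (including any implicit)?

12

Hydrogens are implicit in SMILES; fill each atom to its normal valence:
  3 × C: 3 H each → 9
  3 × C: no H
  3 × O: no H
  1 × C: 1 H
  1 × F: no H
  1 × N: 2 H
  Total hydrogens = 12.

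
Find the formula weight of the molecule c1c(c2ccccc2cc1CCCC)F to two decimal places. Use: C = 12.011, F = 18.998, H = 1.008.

202.27

Molecular formula: C14H15F.
M = 14×12.011 + 1×18.998 + 15×1.008 = 202.27 g/mol.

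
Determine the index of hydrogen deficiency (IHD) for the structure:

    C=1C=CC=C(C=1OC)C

4

Molecular formula from the SMILES: C8H10O.
DoU = (2C + 2 + N − H − X)/2 = (2·8 + 2 + 0 − 10 − 0)/2 = 8/2 = 4.
(Structurally: 1 ring(s) + 3 π bond(s) = 4.)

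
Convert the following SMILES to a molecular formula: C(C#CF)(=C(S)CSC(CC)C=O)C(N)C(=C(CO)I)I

Heavy atoms from the SMILES: 13 C, 1 F, 2 I, 1 N, 2 O, 2 S.
Implicit hydrogens by atom environment:
  6 × C: no H
  3 × C: 2 H each → 6
  3 × C: 1 H each → 3
  2 × I: no H
  1 × C: 3 H
  1 × F: no H
  1 × N: 2 H
  1 × O: 1 H
  1 × O: no H
  1 × S: 1 H
  1 × S: no H
  Total hydrogens = 16.
Molecular formula: C13H16FI2NO2S2

C13H16FI2NO2S2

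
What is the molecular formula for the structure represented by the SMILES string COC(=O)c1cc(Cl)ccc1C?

Heavy atoms from the SMILES: 9 C, 1 Cl, 2 O.
Implicit hydrogens by atom environment:
  3 × C (aromatic): 1 H each → 3
  3 × C (aromatic): no H
  2 × C: 3 H each → 6
  2 × O: no H
  1 × C: no H
  1 × Cl: no H
  Total hydrogens = 9.
Molecular formula: C9H9ClO2

C9H9ClO2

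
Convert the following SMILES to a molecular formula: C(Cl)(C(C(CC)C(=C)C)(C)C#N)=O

Heavy atoms from the SMILES: 10 C, 1 Cl, 1 N, 1 O.
Implicit hydrogens by atom environment:
  4 × C: no H
  3 × C: 3 H each → 9
  2 × C: 2 H each → 4
  1 × C: 1 H
  1 × Cl: no H
  1 × N: no H
  1 × O: no H
  Total hydrogens = 14.
Molecular formula: C10H14ClNO

C10H14ClNO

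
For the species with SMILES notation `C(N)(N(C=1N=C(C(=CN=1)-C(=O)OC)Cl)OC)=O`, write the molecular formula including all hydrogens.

Heavy atoms from the SMILES: 8 C, 1 Cl, 4 N, 4 O.
Implicit hydrogens by atom environment:
  4 × O: no H
  3 × C (aromatic): no H
  2 × C: 3 H each → 6
  2 × C: no H
  2 × N (aromatic): no H
  1 × C (aromatic): 1 H
  1 × Cl: no H
  1 × N: 2 H
  1 × N: no H
  Total hydrogens = 9.
Molecular formula: C8H9ClN4O4

C8H9ClN4O4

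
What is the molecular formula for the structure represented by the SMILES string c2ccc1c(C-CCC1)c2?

C10H12

Heavy atoms from the SMILES: 10 C.
Implicit hydrogens by atom environment:
  4 × C: 2 H each → 8
  4 × C (aromatic): 1 H each → 4
  2 × C (aromatic): no H
  Total hydrogens = 12.
Molecular formula: C10H12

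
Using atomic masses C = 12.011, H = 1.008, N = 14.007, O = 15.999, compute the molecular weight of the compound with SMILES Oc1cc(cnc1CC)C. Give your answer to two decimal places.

137.18

Molecular formula: C8H11NO.
M = 8×12.011 + 11×1.008 + 1×14.007 + 1×15.999 = 137.18 g/mol.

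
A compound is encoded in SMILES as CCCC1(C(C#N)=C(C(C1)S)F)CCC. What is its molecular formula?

C12H18FNS

Heavy atoms from the SMILES: 12 C, 1 F, 1 N, 1 S.
Implicit hydrogens by atom environment:
  5 × C: 2 H each → 10
  4 × C: no H
  2 × C: 3 H each → 6
  1 × C: 1 H
  1 × F: no H
  1 × N: no H
  1 × S: 1 H
  Total hydrogens = 18.
Molecular formula: C12H18FNS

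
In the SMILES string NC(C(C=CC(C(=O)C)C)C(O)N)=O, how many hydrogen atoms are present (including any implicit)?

16

Hydrogens are implicit in SMILES; fill each atom to its normal valence:
  5 × C: 1 H each → 5
  2 × C: 3 H each → 6
  2 × C: no H
  2 × N: 2 H each → 4
  2 × O: no H
  1 × O: 1 H
  Total hydrogens = 16.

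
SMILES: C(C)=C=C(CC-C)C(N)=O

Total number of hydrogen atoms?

Hydrogens are implicit in SMILES; fill each atom to its normal valence:
  3 × C: no H
  2 × C: 3 H each → 6
  2 × C: 2 H each → 4
  1 × C: 1 H
  1 × N: 2 H
  1 × O: no H
  Total hydrogens = 13.

13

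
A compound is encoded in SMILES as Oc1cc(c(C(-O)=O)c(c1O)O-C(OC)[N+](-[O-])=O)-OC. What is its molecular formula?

C10H11NO9

Heavy atoms from the SMILES: 10 C, 1 N, 9 O.
Implicit hydrogens by atom environment:
  5 × C (aromatic): no H
  5 × O: no H
  3 × O: 1 H each → 3
  2 × C: 3 H each → 6
  1 × C (aromatic): 1 H
  1 × C: 1 H
  1 × C: no H
  1 × N (charge +1): no H
  1 × O (charge -1): no H
  Total hydrogens = 11.
Molecular formula: C10H11NO9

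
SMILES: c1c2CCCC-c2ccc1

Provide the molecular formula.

C10H12

Heavy atoms from the SMILES: 10 C.
Implicit hydrogens by atom environment:
  4 × C: 2 H each → 8
  4 × C (aromatic): 1 H each → 4
  2 × C (aromatic): no H
  Total hydrogens = 12.
Molecular formula: C10H12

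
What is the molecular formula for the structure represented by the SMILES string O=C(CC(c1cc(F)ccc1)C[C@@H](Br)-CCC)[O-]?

C14H17BrFO2-

Heavy atoms from the SMILES: 1 Br, 14 C, 1 F, 2 O.
Implicit hydrogens by atom environment:
  4 × C: 2 H each → 8
  4 × C (aromatic): 1 H each → 4
  2 × C: 1 H each → 2
  2 × C (aromatic): no H
  1 × Br: no H
  1 × C: 3 H
  1 × C: no H
  1 × F: no H
  1 × O: no H
  1 × O (charge -1): no H
  Total hydrogens = 17.
Net charge -1.
Molecular formula: C14H17BrFO2-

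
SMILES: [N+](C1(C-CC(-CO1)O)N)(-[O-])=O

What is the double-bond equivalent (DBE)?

2

Molecular formula from the SMILES: C5H10N2O4.
DoU = (2C + 2 + N − H − X)/2 = (2·5 + 2 + 2 − 10 − 0)/2 = 4/2 = 2.
(Structurally: 1 ring(s) + 1 π bond(s) = 2.)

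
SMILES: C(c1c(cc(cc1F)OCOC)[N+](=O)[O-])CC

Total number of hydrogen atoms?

14

Hydrogens are implicit in SMILES; fill each atom to its normal valence:
  4 × C (aromatic): no H
  3 × C: 2 H each → 6
  3 × O: no H
  2 × C: 3 H each → 6
  2 × C (aromatic): 1 H each → 2
  1 × F: no H
  1 × N (charge +1): no H
  1 × O (charge -1): no H
  Total hydrogens = 14.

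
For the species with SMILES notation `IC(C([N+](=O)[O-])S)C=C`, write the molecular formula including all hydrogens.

C4H6INO2S

Heavy atoms from the SMILES: 4 C, 1 I, 1 N, 2 O, 1 S.
Implicit hydrogens by atom environment:
  3 × C: 1 H each → 3
  1 × C: 2 H
  1 × I: no H
  1 × N (charge +1): no H
  1 × O: no H
  1 × O (charge -1): no H
  1 × S: 1 H
  Total hydrogens = 6.
Molecular formula: C4H6INO2S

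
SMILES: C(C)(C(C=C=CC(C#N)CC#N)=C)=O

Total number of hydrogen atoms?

Hydrogens are implicit in SMILES; fill each atom to its normal valence:
  5 × C: no H
  3 × C: 1 H each → 3
  2 × C: 2 H each → 4
  2 × N: no H
  1 × C: 3 H
  1 × O: no H
  Total hydrogens = 10.

10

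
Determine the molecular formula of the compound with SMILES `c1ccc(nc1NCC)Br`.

C7H9BrN2

Heavy atoms from the SMILES: 1 Br, 7 C, 2 N.
Implicit hydrogens by atom environment:
  3 × C (aromatic): 1 H each → 3
  2 × C (aromatic): no H
  1 × Br: no H
  1 × C: 3 H
  1 × C: 2 H
  1 × N: 1 H
  1 × N (aromatic): no H
  Total hydrogens = 9.
Molecular formula: C7H9BrN2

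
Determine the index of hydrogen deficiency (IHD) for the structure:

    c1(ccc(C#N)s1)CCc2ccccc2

Molecular formula from the SMILES: C13H11NS.
DoU = (2C + 2 + N − H − X)/2 = (2·13 + 2 + 1 − 11 − 0)/2 = 18/2 = 9.
(Structurally: 2 ring(s) + 7 π bond(s) = 9.)

9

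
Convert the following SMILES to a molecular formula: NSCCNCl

Heavy atoms from the SMILES: 2 C, 1 Cl, 2 N, 1 S.
Implicit hydrogens by atom environment:
  2 × C: 2 H each → 4
  1 × Cl: no H
  1 × N: 2 H
  1 × N: 1 H
  1 × S: no H
  Total hydrogens = 7.
Molecular formula: C2H7ClN2S

C2H7ClN2S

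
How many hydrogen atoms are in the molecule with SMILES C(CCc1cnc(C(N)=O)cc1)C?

14

Hydrogens are implicit in SMILES; fill each atom to its normal valence:
  3 × C: 2 H each → 6
  3 × C (aromatic): 1 H each → 3
  2 × C (aromatic): no H
  1 × C: 3 H
  1 × C: no H
  1 × N: 2 H
  1 × N (aromatic): no H
  1 × O: no H
  Total hydrogens = 14.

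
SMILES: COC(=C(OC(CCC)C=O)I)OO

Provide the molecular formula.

C8H13IO5

Heavy atoms from the SMILES: 8 C, 1 I, 5 O.
Implicit hydrogens by atom environment:
  4 × O: no H
  2 × C: 3 H each → 6
  2 × C: 2 H each → 4
  2 × C: 1 H each → 2
  2 × C: no H
  1 × I: no H
  1 × O: 1 H
  Total hydrogens = 13.
Molecular formula: C8H13IO5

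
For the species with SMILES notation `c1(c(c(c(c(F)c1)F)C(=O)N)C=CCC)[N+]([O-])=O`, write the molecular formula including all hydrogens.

Heavy atoms from the SMILES: 11 C, 2 F, 2 N, 3 O.
Implicit hydrogens by atom environment:
  5 × C (aromatic): no H
  2 × C: 1 H each → 2
  2 × F: no H
  2 × O: no H
  1 × C: 3 H
  1 × C: 2 H
  1 × C (aromatic): 1 H
  1 × C: no H
  1 × N: 2 H
  1 × N (charge +1): no H
  1 × O (charge -1): no H
  Total hydrogens = 10.
Molecular formula: C11H10F2N2O3

C11H10F2N2O3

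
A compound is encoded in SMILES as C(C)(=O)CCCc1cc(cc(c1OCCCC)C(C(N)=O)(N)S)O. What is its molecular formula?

C17H26N2O4S

Heavy atoms from the SMILES: 17 C, 2 N, 4 O, 1 S.
Implicit hydrogens by atom environment:
  6 × C: 2 H each → 12
  4 × C (aromatic): no H
  3 × C: no H
  3 × O: no H
  2 × C: 3 H each → 6
  2 × C (aromatic): 1 H each → 2
  2 × N: 2 H each → 4
  1 × O: 1 H
  1 × S: 1 H
  Total hydrogens = 26.
Molecular formula: C17H26N2O4S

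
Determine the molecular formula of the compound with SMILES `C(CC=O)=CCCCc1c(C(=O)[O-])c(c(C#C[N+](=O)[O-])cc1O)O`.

Heavy atoms from the SMILES: 16 C, 1 N, 7 O.
Implicit hydrogens by atom environment:
  5 × C (aromatic): no H
  4 × C: 2 H each → 8
  3 × C: 1 H each → 3
  3 × C: no H
  3 × O: no H
  2 × O: 1 H each → 2
  2 × O (charge -1): no H
  1 × C (aromatic): 1 H
  1 × N (charge +1): no H
  Total hydrogens = 14.
Net charge -1.
Molecular formula: C16H14NO7-

C16H14NO7-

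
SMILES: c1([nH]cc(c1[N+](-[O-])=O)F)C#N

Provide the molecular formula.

Heavy atoms from the SMILES: 5 C, 1 F, 3 N, 2 O.
Implicit hydrogens by atom environment:
  3 × C (aromatic): no H
  1 × C (aromatic): 1 H
  1 × C: no H
  1 × F: no H
  1 × N (aromatic): 1 H
  1 × N: no H
  1 × N (charge +1): no H
  1 × O: no H
  1 × O (charge -1): no H
  Total hydrogens = 2.
Molecular formula: C5H2FN3O2

C5H2FN3O2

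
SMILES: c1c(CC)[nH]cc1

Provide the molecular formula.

C6H9N

Heavy atoms from the SMILES: 6 C, 1 N.
Implicit hydrogens by atom environment:
  3 × C (aromatic): 1 H each → 3
  1 × C: 3 H
  1 × C: 2 H
  1 × C (aromatic): no H
  1 × N (aromatic): 1 H
  Total hydrogens = 9.
Molecular formula: C6H9N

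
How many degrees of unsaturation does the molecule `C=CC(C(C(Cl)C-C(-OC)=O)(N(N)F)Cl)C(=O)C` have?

3

Molecular formula from the SMILES: C10H15Cl2FN2O3.
DoU = (2C + 2 + N − H − X)/2 = (2·10 + 2 + 2 − 15 − 3)/2 = 6/2 = 3.
(Structurally: 0 ring(s) + 3 π bond(s) = 3.)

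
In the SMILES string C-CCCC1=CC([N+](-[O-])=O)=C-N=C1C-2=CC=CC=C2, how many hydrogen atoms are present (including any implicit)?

Hydrogens are implicit in SMILES; fill each atom to its normal valence:
  7 × C (aromatic): 1 H each → 7
  4 × C (aromatic): no H
  3 × C: 2 H each → 6
  1 × C: 3 H
  1 × N (aromatic): no H
  1 × N (charge +1): no H
  1 × O: no H
  1 × O (charge -1): no H
  Total hydrogens = 16.

16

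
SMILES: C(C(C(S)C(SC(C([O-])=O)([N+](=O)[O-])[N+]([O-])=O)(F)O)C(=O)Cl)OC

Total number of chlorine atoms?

1

The symbol for chlorine appears 1 time in the SMILES.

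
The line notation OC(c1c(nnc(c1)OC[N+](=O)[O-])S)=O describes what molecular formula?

Heavy atoms from the SMILES: 6 C, 3 N, 5 O, 1 S.
Implicit hydrogens by atom environment:
  3 × C (aromatic): no H
  3 × O: no H
  2 × N (aromatic): no H
  1 × C: 2 H
  1 × C (aromatic): 1 H
  1 × C: no H
  1 × N (charge +1): no H
  1 × O: 1 H
  1 × O (charge -1): no H
  1 × S: 1 H
  Total hydrogens = 5.
Molecular formula: C6H5N3O5S

C6H5N3O5S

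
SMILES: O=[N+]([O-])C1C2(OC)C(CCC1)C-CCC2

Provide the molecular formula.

Heavy atoms from the SMILES: 11 C, 1 N, 3 O.
Implicit hydrogens by atom environment:
  7 × C: 2 H each → 14
  2 × C: 1 H each → 2
  2 × O: no H
  1 × C: 3 H
  1 × C: no H
  1 × N (charge +1): no H
  1 × O (charge -1): no H
  Total hydrogens = 19.
Molecular formula: C11H19NO3

C11H19NO3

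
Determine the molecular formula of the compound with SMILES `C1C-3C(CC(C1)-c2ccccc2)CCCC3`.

C16H22

Heavy atoms from the SMILES: 16 C.
Implicit hydrogens by atom environment:
  7 × C: 2 H each → 14
  5 × C (aromatic): 1 H each → 5
  3 × C: 1 H each → 3
  1 × C (aromatic): no H
  Total hydrogens = 22.
Molecular formula: C16H22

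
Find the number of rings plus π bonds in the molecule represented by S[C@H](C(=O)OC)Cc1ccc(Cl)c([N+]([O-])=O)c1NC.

6

Molecular formula from the SMILES: C11H13ClN2O4S.
DoU = (2C + 2 + N − H − X)/2 = (2·11 + 2 + 2 − 13 − 1)/2 = 12/2 = 6.
(Structurally: 1 ring(s) + 5 π bond(s) = 6.)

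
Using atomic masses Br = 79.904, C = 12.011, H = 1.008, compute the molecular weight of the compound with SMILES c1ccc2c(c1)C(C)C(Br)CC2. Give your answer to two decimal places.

Molecular formula: C11H13Br.
M = 1×79.904 + 11×12.011 + 13×1.008 = 225.13 g/mol.

225.13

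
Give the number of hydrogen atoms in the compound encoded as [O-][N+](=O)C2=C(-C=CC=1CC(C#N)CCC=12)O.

10

Hydrogens are implicit in SMILES; fill each atom to its normal valence:
  4 × C (aromatic): no H
  3 × C: 2 H each → 6
  2 × C (aromatic): 1 H each → 2
  1 × C: 1 H
  1 × C: no H
  1 × N (charge +1): no H
  1 × N: no H
  1 × O: 1 H
  1 × O: no H
  1 × O (charge -1): no H
  Total hydrogens = 10.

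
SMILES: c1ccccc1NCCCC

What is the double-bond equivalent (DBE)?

4

Molecular formula from the SMILES: C10H15N.
DoU = (2C + 2 + N − H − X)/2 = (2·10 + 2 + 1 − 15 − 0)/2 = 8/2 = 4.
(Structurally: 1 ring(s) + 3 π bond(s) = 4.)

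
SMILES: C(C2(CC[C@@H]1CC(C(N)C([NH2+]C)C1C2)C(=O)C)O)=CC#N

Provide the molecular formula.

C16H26N3O2+

Heavy atoms from the SMILES: 16 C, 3 N, 2 O.
Implicit hydrogens by atom environment:
  7 × C: 1 H each → 7
  4 × C: 2 H each → 8
  3 × C: no H
  2 × C: 3 H each → 6
  1 × N (charge +1): 2 H
  1 × N: 2 H
  1 × N: no H
  1 × O: 1 H
  1 × O: no H
  Total hydrogens = 26.
Net charge +1.
Molecular formula: C16H26N3O2+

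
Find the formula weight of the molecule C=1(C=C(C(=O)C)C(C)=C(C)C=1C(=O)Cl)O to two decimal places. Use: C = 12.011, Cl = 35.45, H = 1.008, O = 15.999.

Molecular formula: C11H11ClO3.
M = 11×12.011 + 1×35.45 + 11×1.008 + 3×15.999 = 226.66 g/mol.

226.66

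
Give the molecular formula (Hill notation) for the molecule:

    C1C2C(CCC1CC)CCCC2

Heavy atoms from the SMILES: 12 C.
Implicit hydrogens by atom environment:
  8 × C: 2 H each → 16
  3 × C: 1 H each → 3
  1 × C: 3 H
  Total hydrogens = 22.
Molecular formula: C12H22

C12H22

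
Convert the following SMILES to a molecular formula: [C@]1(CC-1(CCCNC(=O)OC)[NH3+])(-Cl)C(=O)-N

Heavy atoms from the SMILES: 9 C, 1 Cl, 3 N, 3 O.
Implicit hydrogens by atom environment:
  4 × C: 2 H each → 8
  4 × C: no H
  3 × O: no H
  1 × C: 3 H
  1 × Cl: no H
  1 × N (charge +1): 3 H
  1 × N: 2 H
  1 × N: 1 H
  Total hydrogens = 17.
Net charge +1.
Molecular formula: C9H17ClN3O3+

C9H17ClN3O3+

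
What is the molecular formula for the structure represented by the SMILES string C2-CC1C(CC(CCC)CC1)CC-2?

Heavy atoms from the SMILES: 13 C.
Implicit hydrogens by atom environment:
  9 × C: 2 H each → 18
  3 × C: 1 H each → 3
  1 × C: 3 H
  Total hydrogens = 24.
Molecular formula: C13H24

C13H24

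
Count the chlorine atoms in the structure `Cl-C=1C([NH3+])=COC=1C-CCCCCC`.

1

The symbol for chlorine appears 1 time in the SMILES.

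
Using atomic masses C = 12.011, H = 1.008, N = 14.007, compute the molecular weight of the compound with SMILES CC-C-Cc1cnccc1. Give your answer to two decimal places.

135.21

Molecular formula: C9H13N.
M = 9×12.011 + 13×1.008 + 1×14.007 = 135.21 g/mol.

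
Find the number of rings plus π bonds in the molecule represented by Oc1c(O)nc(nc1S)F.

Molecular formula from the SMILES: C4H3FN2O2S.
DoU = (2C + 2 + N − H − X)/2 = (2·4 + 2 + 2 − 3 − 1)/2 = 8/2 = 4.
(Structurally: 1 ring(s) + 3 π bond(s) = 4.)

4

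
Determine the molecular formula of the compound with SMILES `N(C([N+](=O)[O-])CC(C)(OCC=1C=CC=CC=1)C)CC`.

Heavy atoms from the SMILES: 14 C, 2 N, 3 O.
Implicit hydrogens by atom environment:
  5 × C (aromatic): 1 H each → 5
  3 × C: 3 H each → 9
  3 × C: 2 H each → 6
  2 × O: no H
  1 × C: 1 H
  1 × C: no H
  1 × C (aromatic): no H
  1 × N: 1 H
  1 × N (charge +1): no H
  1 × O (charge -1): no H
  Total hydrogens = 22.
Molecular formula: C14H22N2O3

C14H22N2O3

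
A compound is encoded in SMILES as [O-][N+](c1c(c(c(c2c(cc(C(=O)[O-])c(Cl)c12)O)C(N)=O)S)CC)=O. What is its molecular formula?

Heavy atoms from the SMILES: 14 C, 1 Cl, 2 N, 6 O, 1 S.
Implicit hydrogens by atom environment:
  9 × C (aromatic): no H
  3 × O: no H
  2 × C: no H
  2 × O (charge -1): no H
  1 × C: 3 H
  1 × C: 2 H
  1 × C (aromatic): 1 H
  1 × Cl: no H
  1 × N: 2 H
  1 × N (charge +1): no H
  1 × O: 1 H
  1 × S: 1 H
  Total hydrogens = 10.
Net charge -1.
Molecular formula: C14H10ClN2O6S-

C14H10ClN2O6S-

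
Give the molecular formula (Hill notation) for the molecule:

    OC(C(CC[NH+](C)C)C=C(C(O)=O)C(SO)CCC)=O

C13H24NO5S+

Heavy atoms from the SMILES: 13 C, 1 N, 5 O, 1 S.
Implicit hydrogens by atom environment:
  4 × C: 2 H each → 8
  3 × C: 3 H each → 9
  3 × C: 1 H each → 3
  3 × C: no H
  3 × O: 1 H each → 3
  2 × O: no H
  1 × N (charge +1): 1 H
  1 × S: no H
  Total hydrogens = 24.
Net charge +1.
Molecular formula: C13H24NO5S+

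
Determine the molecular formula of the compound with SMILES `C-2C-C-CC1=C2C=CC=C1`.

Heavy atoms from the SMILES: 10 C.
Implicit hydrogens by atom environment:
  4 × C: 2 H each → 8
  4 × C (aromatic): 1 H each → 4
  2 × C (aromatic): no H
  Total hydrogens = 12.
Molecular formula: C10H12

C10H12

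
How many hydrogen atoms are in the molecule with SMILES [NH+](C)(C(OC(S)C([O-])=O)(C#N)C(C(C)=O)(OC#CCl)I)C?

12

Hydrogens are implicit in SMILES; fill each atom to its normal valence:
  7 × C: no H
  4 × O: no H
  3 × C: 3 H each → 9
  1 × C: 1 H
  1 × Cl: no H
  1 × I: no H
  1 × N (charge +1): 1 H
  1 × N: no H
  1 × O (charge -1): no H
  1 × S: 1 H
  Total hydrogens = 12.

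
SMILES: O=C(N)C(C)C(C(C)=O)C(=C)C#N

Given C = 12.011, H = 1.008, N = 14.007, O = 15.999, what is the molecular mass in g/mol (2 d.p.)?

180.21

Molecular formula: C9H12N2O2.
M = 9×12.011 + 12×1.008 + 2×14.007 + 2×15.999 = 180.21 g/mol.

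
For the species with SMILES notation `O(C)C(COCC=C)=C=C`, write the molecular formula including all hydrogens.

Heavy atoms from the SMILES: 8 C, 2 O.
Implicit hydrogens by atom environment:
  4 × C: 2 H each → 8
  2 × C: no H
  2 × O: no H
  1 × C: 3 H
  1 × C: 1 H
  Total hydrogens = 12.
Molecular formula: C8H12O2

C8H12O2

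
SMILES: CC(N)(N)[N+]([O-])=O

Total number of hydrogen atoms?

Hydrogens are implicit in SMILES; fill each atom to its normal valence:
  2 × N: 2 H each → 4
  1 × C: 3 H
  1 × C: no H
  1 × N (charge +1): no H
  1 × O: no H
  1 × O (charge -1): no H
  Total hydrogens = 7.

7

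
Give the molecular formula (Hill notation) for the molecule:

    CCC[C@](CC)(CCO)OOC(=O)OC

Heavy atoms from the SMILES: 10 C, 5 O.
Implicit hydrogens by atom environment:
  5 × C: 2 H each → 10
  4 × O: no H
  3 × C: 3 H each → 9
  2 × C: no H
  1 × O: 1 H
  Total hydrogens = 20.
Molecular formula: C10H20O5

C10H20O5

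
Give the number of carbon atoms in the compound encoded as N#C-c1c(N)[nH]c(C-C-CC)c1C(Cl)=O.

10

The symbol for carbon appears 10 times in the SMILES. Lowercase c denotes aromatic carbon and counts toward C.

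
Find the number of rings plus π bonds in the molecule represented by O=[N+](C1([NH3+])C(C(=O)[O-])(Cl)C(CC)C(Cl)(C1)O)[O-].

3

Molecular formula from the SMILES: C8H12Cl2N2O5.
DoU = (2C + 2 + N − H − X)/2 = (2·8 + 2 + 2 − 12 − 2)/2 = 6/2 = 3.
(Structurally: 1 ring(s) + 2 π bond(s) = 3.)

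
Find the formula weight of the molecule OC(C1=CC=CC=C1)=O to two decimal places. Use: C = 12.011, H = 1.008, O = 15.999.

122.12

Molecular formula: C7H6O2.
M = 7×12.011 + 6×1.008 + 2×15.999 = 122.12 g/mol.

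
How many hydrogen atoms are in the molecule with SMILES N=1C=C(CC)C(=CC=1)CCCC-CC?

Hydrogens are implicit in SMILES; fill each atom to its normal valence:
  6 × C: 2 H each → 12
  3 × C (aromatic): 1 H each → 3
  2 × C: 3 H each → 6
  2 × C (aromatic): no H
  1 × N (aromatic): no H
  Total hydrogens = 21.

21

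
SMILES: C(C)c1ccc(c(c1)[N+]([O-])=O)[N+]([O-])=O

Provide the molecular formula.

C8H8N2O4

Heavy atoms from the SMILES: 8 C, 2 N, 4 O.
Implicit hydrogens by atom environment:
  3 × C (aromatic): 1 H each → 3
  3 × C (aromatic): no H
  2 × N (charge +1): no H
  2 × O: no H
  2 × O (charge -1): no H
  1 × C: 3 H
  1 × C: 2 H
  Total hydrogens = 8.
Molecular formula: C8H8N2O4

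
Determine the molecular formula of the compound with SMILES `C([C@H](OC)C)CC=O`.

C6H12O2

Heavy atoms from the SMILES: 6 C, 2 O.
Implicit hydrogens by atom environment:
  2 × C: 3 H each → 6
  2 × C: 2 H each → 4
  2 × C: 1 H each → 2
  2 × O: no H
  Total hydrogens = 12.
Molecular formula: C6H12O2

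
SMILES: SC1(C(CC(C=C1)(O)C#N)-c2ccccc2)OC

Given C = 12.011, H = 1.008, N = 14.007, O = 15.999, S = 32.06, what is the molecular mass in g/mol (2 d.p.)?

261.34

Molecular formula: C14H15NO2S.
M = 14×12.011 + 15×1.008 + 1×14.007 + 2×15.999 + 1×32.06 = 261.34 g/mol.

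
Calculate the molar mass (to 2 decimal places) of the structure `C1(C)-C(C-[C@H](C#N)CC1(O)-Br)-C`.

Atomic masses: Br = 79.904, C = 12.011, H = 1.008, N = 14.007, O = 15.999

Molecular formula: C9H14BrNO.
M = 1×79.904 + 9×12.011 + 14×1.008 + 1×14.007 + 1×15.999 = 232.12 g/mol.

232.12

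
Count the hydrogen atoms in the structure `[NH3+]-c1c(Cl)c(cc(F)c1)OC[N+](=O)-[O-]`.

Hydrogens are implicit in SMILES; fill each atom to its normal valence:
  4 × C (aromatic): no H
  2 × C (aromatic): 1 H each → 2
  2 × O: no H
  1 × C: 2 H
  1 × Cl: no H
  1 × F: no H
  1 × N (charge +1): 3 H
  1 × N (charge +1): no H
  1 × O (charge -1): no H
  Total hydrogens = 7.

7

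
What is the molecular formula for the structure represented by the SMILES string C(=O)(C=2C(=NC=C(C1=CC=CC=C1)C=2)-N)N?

C12H11N3O

Heavy atoms from the SMILES: 12 C, 3 N, 1 O.
Implicit hydrogens by atom environment:
  7 × C (aromatic): 1 H each → 7
  4 × C (aromatic): no H
  2 × N: 2 H each → 4
  1 × C: no H
  1 × N (aromatic): no H
  1 × O: no H
  Total hydrogens = 11.
Molecular formula: C12H11N3O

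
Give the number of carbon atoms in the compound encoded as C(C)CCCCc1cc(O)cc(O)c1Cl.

12

The symbol for carbon appears 12 times in the SMILES. Lowercase c denotes aromatic carbon and counts toward C.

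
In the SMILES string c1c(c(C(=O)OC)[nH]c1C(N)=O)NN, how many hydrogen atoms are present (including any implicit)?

Hydrogens are implicit in SMILES; fill each atom to its normal valence:
  3 × C (aromatic): no H
  3 × O: no H
  2 × C: no H
  2 × N: 2 H each → 4
  1 × C: 3 H
  1 × C (aromatic): 1 H
  1 × N (aromatic): 1 H
  1 × N: 1 H
  Total hydrogens = 10.

10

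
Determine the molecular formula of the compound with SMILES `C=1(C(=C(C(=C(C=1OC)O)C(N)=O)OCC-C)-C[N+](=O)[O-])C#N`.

C13H15N3O6

Heavy atoms from the SMILES: 13 C, 3 N, 6 O.
Implicit hydrogens by atom environment:
  6 × C (aromatic): no H
  4 × O: no H
  3 × C: 2 H each → 6
  2 × C: 3 H each → 6
  2 × C: no H
  1 × N: 2 H
  1 × N: no H
  1 × N (charge +1): no H
  1 × O: 1 H
  1 × O (charge -1): no H
  Total hydrogens = 15.
Molecular formula: C13H15N3O6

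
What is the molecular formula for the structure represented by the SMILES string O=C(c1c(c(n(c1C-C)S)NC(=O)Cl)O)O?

Heavy atoms from the SMILES: 8 C, 1 Cl, 2 N, 4 O, 1 S.
Implicit hydrogens by atom environment:
  4 × C (aromatic): no H
  2 × C: no H
  2 × O: 1 H each → 2
  2 × O: no H
  1 × C: 3 H
  1 × C: 2 H
  1 × Cl: no H
  1 × N: 1 H
  1 × N (aromatic): no H
  1 × S: 1 H
  Total hydrogens = 9.
Molecular formula: C8H9ClN2O4S

C8H9ClN2O4S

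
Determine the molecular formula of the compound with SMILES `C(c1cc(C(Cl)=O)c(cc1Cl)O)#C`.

C9H4Cl2O2

Heavy atoms from the SMILES: 9 C, 2 Cl, 2 O.
Implicit hydrogens by atom environment:
  4 × C (aromatic): no H
  2 × C (aromatic): 1 H each → 2
  2 × C: no H
  2 × Cl: no H
  1 × C: 1 H
  1 × O: 1 H
  1 × O: no H
  Total hydrogens = 4.
Molecular formula: C9H4Cl2O2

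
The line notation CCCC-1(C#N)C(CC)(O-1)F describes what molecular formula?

Heavy atoms from the SMILES: 8 C, 1 F, 1 N, 1 O.
Implicit hydrogens by atom environment:
  3 × C: 2 H each → 6
  3 × C: no H
  2 × C: 3 H each → 6
  1 × F: no H
  1 × N: no H
  1 × O: no H
  Total hydrogens = 12.
Molecular formula: C8H12FNO

C8H12FNO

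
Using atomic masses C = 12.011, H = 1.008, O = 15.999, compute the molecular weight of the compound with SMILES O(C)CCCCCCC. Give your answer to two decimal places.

130.23

Molecular formula: C8H18O.
M = 8×12.011 + 18×1.008 + 1×15.999 = 130.23 g/mol.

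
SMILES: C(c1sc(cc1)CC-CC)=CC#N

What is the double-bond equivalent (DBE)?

Molecular formula from the SMILES: C11H13NS.
DoU = (2C + 2 + N − H − X)/2 = (2·11 + 2 + 1 − 13 − 0)/2 = 12/2 = 6.
(Structurally: 1 ring(s) + 5 π bond(s) = 6.)

6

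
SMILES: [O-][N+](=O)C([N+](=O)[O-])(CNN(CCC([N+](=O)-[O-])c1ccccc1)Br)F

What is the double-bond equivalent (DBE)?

Molecular formula from the SMILES: C11H13BrFN5O6.
DoU = (2C + 2 + N − H − X)/2 = (2·11 + 2 + 5 − 13 − 2)/2 = 14/2 = 7.
(Structurally: 1 ring(s) + 6 π bond(s) = 7.)

7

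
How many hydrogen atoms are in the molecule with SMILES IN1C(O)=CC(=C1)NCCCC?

Hydrogens are implicit in SMILES; fill each atom to its normal valence:
  3 × C: 2 H each → 6
  2 × C (aromatic): 1 H each → 2
  2 × C (aromatic): no H
  1 × C: 3 H
  1 × I: no H
  1 × N: 1 H
  1 × N (aromatic): no H
  1 × O: 1 H
  Total hydrogens = 13.

13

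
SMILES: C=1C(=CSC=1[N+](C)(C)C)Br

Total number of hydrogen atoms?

11

Hydrogens are implicit in SMILES; fill each atom to its normal valence:
  3 × C: 3 H each → 9
  2 × C (aromatic): 1 H each → 2
  2 × C (aromatic): no H
  1 × Br: no H
  1 × N (charge +1): no H
  1 × S (aromatic): no H
  Total hydrogens = 11.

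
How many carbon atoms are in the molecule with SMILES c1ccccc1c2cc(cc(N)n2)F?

11

The symbol for carbon appears 11 times in the SMILES. Lowercase c denotes aromatic carbon and counts toward C.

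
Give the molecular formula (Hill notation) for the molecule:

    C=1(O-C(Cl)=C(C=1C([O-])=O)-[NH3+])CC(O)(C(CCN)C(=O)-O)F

Heavy atoms from the SMILES: 11 C, 1 Cl, 1 F, 2 N, 6 O.
Implicit hydrogens by atom environment:
  4 × C (aromatic): no H
  3 × C: 2 H each → 6
  3 × C: no H
  2 × O: 1 H each → 2
  2 × O: no H
  1 × C: 1 H
  1 × Cl: no H
  1 × F: no H
  1 × N (charge +1): 3 H
  1 × N: 2 H
  1 × O (aromatic): no H
  1 × O (charge -1): no H
  Total hydrogens = 14.
Molecular formula: C11H14ClFN2O6

C11H14ClFN2O6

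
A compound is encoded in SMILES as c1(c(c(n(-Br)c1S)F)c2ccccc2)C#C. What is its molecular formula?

C12H7BrFNS

Heavy atoms from the SMILES: 1 Br, 12 C, 1 F, 1 N, 1 S.
Implicit hydrogens by atom environment:
  5 × C (aromatic): 1 H each → 5
  5 × C (aromatic): no H
  1 × Br: no H
  1 × C: 1 H
  1 × C: no H
  1 × F: no H
  1 × N (aromatic): no H
  1 × S: 1 H
  Total hydrogens = 7.
Molecular formula: C12H7BrFNS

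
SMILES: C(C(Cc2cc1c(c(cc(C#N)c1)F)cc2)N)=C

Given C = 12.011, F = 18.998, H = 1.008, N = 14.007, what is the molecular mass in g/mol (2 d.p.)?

Molecular formula: C15H13FN2.
M = 15×12.011 + 1×18.998 + 13×1.008 + 2×14.007 = 240.28 g/mol.

240.28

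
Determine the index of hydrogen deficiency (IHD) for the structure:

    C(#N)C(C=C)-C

Molecular formula from the SMILES: C5H7N.
DoU = (2C + 2 + N − H − X)/2 = (2·5 + 2 + 1 − 7 − 0)/2 = 6/2 = 3.
(Structurally: 0 ring(s) + 3 π bond(s) = 3.)

3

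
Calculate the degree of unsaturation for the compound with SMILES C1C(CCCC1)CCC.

Molecular formula from the SMILES: C9H18.
DoU = (2C + 2 + N − H − X)/2 = (2·9 + 2 + 0 − 18 − 0)/2 = 2/2 = 1.
(Structurally: 1 ring(s) + 0 π bond(s) = 1.)

1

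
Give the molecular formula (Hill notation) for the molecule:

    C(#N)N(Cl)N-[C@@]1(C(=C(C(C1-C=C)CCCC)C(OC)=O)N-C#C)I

C16H20ClIN4O2

Heavy atoms from the SMILES: 16 C, 1 Cl, 1 I, 4 N, 2 O.
Implicit hydrogens by atom environment:
  6 × C: no H
  4 × C: 2 H each → 8
  4 × C: 1 H each → 4
  2 × C: 3 H each → 6
  2 × N: 1 H each → 2
  2 × N: no H
  2 × O: no H
  1 × Cl: no H
  1 × I: no H
  Total hydrogens = 20.
Molecular formula: C16H20ClIN4O2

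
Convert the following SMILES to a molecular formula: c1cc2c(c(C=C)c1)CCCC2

Heavy atoms from the SMILES: 12 C.
Implicit hydrogens by atom environment:
  5 × C: 2 H each → 10
  3 × C (aromatic): 1 H each → 3
  3 × C (aromatic): no H
  1 × C: 1 H
  Total hydrogens = 14.
Molecular formula: C12H14

C12H14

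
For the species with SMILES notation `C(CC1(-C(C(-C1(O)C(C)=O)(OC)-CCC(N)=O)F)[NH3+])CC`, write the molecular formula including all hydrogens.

C14H26FN2O4+

Heavy atoms from the SMILES: 14 C, 1 F, 2 N, 4 O.
Implicit hydrogens by atom environment:
  5 × C: 2 H each → 10
  5 × C: no H
  3 × C: 3 H each → 9
  3 × O: no H
  1 × C: 1 H
  1 × F: no H
  1 × N (charge +1): 3 H
  1 × N: 2 H
  1 × O: 1 H
  Total hydrogens = 26.
Net charge +1.
Molecular formula: C14H26FN2O4+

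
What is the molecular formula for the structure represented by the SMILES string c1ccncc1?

C5H5N

Heavy atoms from the SMILES: 5 C, 1 N.
Implicit hydrogens by atom environment:
  5 × C (aromatic): 1 H each → 5
  1 × N (aromatic): no H
  Total hydrogens = 5.
Molecular formula: C5H5N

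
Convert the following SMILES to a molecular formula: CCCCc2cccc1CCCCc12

Heavy atoms from the SMILES: 14 C.
Implicit hydrogens by atom environment:
  7 × C: 2 H each → 14
  3 × C (aromatic): 1 H each → 3
  3 × C (aromatic): no H
  1 × C: 3 H
  Total hydrogens = 20.
Molecular formula: C14H20

C14H20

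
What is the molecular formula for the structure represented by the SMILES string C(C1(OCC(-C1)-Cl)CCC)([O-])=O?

Heavy atoms from the SMILES: 8 C, 1 Cl, 3 O.
Implicit hydrogens by atom environment:
  4 × C: 2 H each → 8
  2 × C: no H
  2 × O: no H
  1 × C: 3 H
  1 × C: 1 H
  1 × Cl: no H
  1 × O (charge -1): no H
  Total hydrogens = 12.
Net charge -1.
Molecular formula: C8H12ClO3-

C8H12ClO3-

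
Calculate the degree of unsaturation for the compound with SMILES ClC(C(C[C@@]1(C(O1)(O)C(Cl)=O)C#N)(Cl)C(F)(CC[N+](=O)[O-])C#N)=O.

8

Molecular formula from the SMILES: C11H7Cl3FN3O6.
DoU = (2C + 2 + N − H − X)/2 = (2·11 + 2 + 3 − 7 − 4)/2 = 16/2 = 8.
(Structurally: 1 ring(s) + 7 π bond(s) = 8.)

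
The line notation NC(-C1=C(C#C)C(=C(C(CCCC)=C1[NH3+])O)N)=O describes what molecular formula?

Heavy atoms from the SMILES: 13 C, 3 N, 2 O.
Implicit hydrogens by atom environment:
  6 × C (aromatic): no H
  3 × C: 2 H each → 6
  2 × C: no H
  2 × N: 2 H each → 4
  1 × C: 3 H
  1 × C: 1 H
  1 × N (charge +1): 3 H
  1 × O: 1 H
  1 × O: no H
  Total hydrogens = 18.
Net charge +1.
Molecular formula: C13H18N3O2+

C13H18N3O2+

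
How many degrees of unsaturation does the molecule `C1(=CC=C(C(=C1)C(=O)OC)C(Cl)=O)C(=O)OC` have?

7

Molecular formula from the SMILES: C11H9ClO5.
DoU = (2C + 2 + N − H − X)/2 = (2·11 + 2 + 0 − 9 − 1)/2 = 14/2 = 7.
(Structurally: 1 ring(s) + 6 π bond(s) = 7.)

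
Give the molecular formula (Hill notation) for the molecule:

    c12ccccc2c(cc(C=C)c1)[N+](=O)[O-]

C12H9NO2

Heavy atoms from the SMILES: 12 C, 1 N, 2 O.
Implicit hydrogens by atom environment:
  6 × C (aromatic): 1 H each → 6
  4 × C (aromatic): no H
  1 × C: 2 H
  1 × C: 1 H
  1 × N (charge +1): no H
  1 × O: no H
  1 × O (charge -1): no H
  Total hydrogens = 9.
Molecular formula: C12H9NO2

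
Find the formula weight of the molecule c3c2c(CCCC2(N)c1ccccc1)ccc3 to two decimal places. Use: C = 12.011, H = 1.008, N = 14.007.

223.32

Molecular formula: C16H17N.
M = 16×12.011 + 17×1.008 + 1×14.007 = 223.32 g/mol.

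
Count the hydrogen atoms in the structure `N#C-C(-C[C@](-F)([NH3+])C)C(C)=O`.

Hydrogens are implicit in SMILES; fill each atom to its normal valence:
  3 × C: no H
  2 × C: 3 H each → 6
  1 × C: 2 H
  1 × C: 1 H
  1 × F: no H
  1 × N (charge +1): 3 H
  1 × N: no H
  1 × O: no H
  Total hydrogens = 12.

12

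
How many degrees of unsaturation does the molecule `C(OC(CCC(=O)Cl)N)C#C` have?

3

Molecular formula from the SMILES: C7H10ClNO2.
DoU = (2C + 2 + N − H − X)/2 = (2·7 + 2 + 1 − 10 − 1)/2 = 6/2 = 3.
(Structurally: 0 ring(s) + 3 π bond(s) = 3.)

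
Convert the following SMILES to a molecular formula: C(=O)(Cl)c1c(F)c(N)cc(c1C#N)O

C8H4ClFN2O2

Heavy atoms from the SMILES: 8 C, 1 Cl, 1 F, 2 N, 2 O.
Implicit hydrogens by atom environment:
  5 × C (aromatic): no H
  2 × C: no H
  1 × C (aromatic): 1 H
  1 × Cl: no H
  1 × F: no H
  1 × N: 2 H
  1 × N: no H
  1 × O: 1 H
  1 × O: no H
  Total hydrogens = 4.
Molecular formula: C8H4ClFN2O2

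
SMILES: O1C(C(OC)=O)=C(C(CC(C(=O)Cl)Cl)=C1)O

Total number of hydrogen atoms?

Hydrogens are implicit in SMILES; fill each atom to its normal valence:
  3 × C (aromatic): no H
  3 × O: no H
  2 × C: no H
  2 × Cl: no H
  1 × C: 3 H
  1 × C: 2 H
  1 × C (aromatic): 1 H
  1 × C: 1 H
  1 × O: 1 H
  1 × O (aromatic): no H
  Total hydrogens = 8.

8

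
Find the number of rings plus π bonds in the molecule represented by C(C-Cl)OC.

0

Molecular formula from the SMILES: C3H7ClO.
DoU = (2C + 2 + N − H − X)/2 = (2·3 + 2 + 0 − 7 − 1)/2 = 0/2 = 0.
(Structurally: 0 ring(s) + 0 π bond(s) = 0.)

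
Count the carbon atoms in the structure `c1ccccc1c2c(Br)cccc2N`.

The symbol for carbon appears 12 times in the SMILES. Lowercase c denotes aromatic carbon and counts toward C.

12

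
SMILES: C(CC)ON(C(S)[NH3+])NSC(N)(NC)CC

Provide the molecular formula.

C8H24N5OS2+

Heavy atoms from the SMILES: 8 C, 5 N, 1 O, 2 S.
Implicit hydrogens by atom environment:
  3 × C: 3 H each → 9
  3 × C: 2 H each → 6
  2 × N: 1 H each → 2
  1 × C: 1 H
  1 × C: no H
  1 × N (charge +1): 3 H
  1 × N: 2 H
  1 × N: no H
  1 × O: no H
  1 × S: 1 H
  1 × S: no H
  Total hydrogens = 24.
Net charge +1.
Molecular formula: C8H24N5OS2+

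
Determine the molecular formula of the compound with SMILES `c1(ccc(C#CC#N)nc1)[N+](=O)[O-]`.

Heavy atoms from the SMILES: 8 C, 3 N, 2 O.
Implicit hydrogens by atom environment:
  3 × C (aromatic): 1 H each → 3
  3 × C: no H
  2 × C (aromatic): no H
  1 × N (aromatic): no H
  1 × N: no H
  1 × N (charge +1): no H
  1 × O: no H
  1 × O (charge -1): no H
  Total hydrogens = 3.
Molecular formula: C8H3N3O2

C8H3N3O2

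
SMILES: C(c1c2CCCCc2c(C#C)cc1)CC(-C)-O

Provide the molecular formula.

C16H20O

Heavy atoms from the SMILES: 16 C, 1 O.
Implicit hydrogens by atom environment:
  6 × C: 2 H each → 12
  4 × C (aromatic): no H
  2 × C (aromatic): 1 H each → 2
  2 × C: 1 H each → 2
  1 × C: 3 H
  1 × C: no H
  1 × O: 1 H
  Total hydrogens = 20.
Molecular formula: C16H20O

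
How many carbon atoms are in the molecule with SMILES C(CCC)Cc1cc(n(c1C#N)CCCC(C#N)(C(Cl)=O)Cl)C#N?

The symbol for carbon appears 17 times in the SMILES. Lowercase c denotes aromatic carbon and counts toward C.

17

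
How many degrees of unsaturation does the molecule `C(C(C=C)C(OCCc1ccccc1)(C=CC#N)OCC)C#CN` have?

Molecular formula from the SMILES: C20H24N2O2.
DoU = (2C + 2 + N − H − X)/2 = (2·20 + 2 + 2 − 24 − 0)/2 = 20/2 = 10.
(Structurally: 1 ring(s) + 9 π bond(s) = 10.)

10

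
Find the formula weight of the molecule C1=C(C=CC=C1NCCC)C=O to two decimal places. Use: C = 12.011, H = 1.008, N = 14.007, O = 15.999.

163.22

Molecular formula: C10H13NO.
M = 10×12.011 + 13×1.008 + 1×14.007 + 1×15.999 = 163.22 g/mol.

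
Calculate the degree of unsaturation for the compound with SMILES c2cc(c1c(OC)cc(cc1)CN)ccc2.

Molecular formula from the SMILES: C14H15NO.
DoU = (2C + 2 + N − H − X)/2 = (2·14 + 2 + 1 − 15 − 0)/2 = 16/2 = 8.
(Structurally: 2 ring(s) + 6 π bond(s) = 8.)

8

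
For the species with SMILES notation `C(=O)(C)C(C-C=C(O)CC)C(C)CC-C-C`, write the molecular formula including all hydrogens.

Heavy atoms from the SMILES: 14 C, 2 O.
Implicit hydrogens by atom environment:
  5 × C: 2 H each → 10
  4 × C: 3 H each → 12
  3 × C: 1 H each → 3
  2 × C: no H
  1 × O: 1 H
  1 × O: no H
  Total hydrogens = 26.
Molecular formula: C14H26O2

C14H26O2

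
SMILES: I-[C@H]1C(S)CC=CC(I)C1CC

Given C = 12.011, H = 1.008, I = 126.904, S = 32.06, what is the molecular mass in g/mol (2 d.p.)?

Molecular formula: C9H14I2S.
M = 9×12.011 + 14×1.008 + 2×126.904 + 1×32.06 = 408.08 g/mol.

408.08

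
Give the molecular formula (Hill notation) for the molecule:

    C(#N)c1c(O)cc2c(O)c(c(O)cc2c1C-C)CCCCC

Heavy atoms from the SMILES: 18 C, 1 N, 3 O.
Implicit hydrogens by atom environment:
  8 × C (aromatic): no H
  5 × C: 2 H each → 10
  3 × O: 1 H each → 3
  2 × C: 3 H each → 6
  2 × C (aromatic): 1 H each → 2
  1 × C: no H
  1 × N: no H
  Total hydrogens = 21.
Molecular formula: C18H21NO3

C18H21NO3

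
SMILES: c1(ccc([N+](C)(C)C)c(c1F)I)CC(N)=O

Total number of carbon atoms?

The symbol for carbon appears 11 times in the SMILES. Lowercase c denotes aromatic carbon and counts toward C.

11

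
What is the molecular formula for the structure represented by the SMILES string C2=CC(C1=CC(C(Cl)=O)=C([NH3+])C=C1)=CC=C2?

Heavy atoms from the SMILES: 13 C, 1 Cl, 1 N, 1 O.
Implicit hydrogens by atom environment:
  8 × C (aromatic): 1 H each → 8
  4 × C (aromatic): no H
  1 × C: no H
  1 × Cl: no H
  1 × N (charge +1): 3 H
  1 × O: no H
  Total hydrogens = 11.
Net charge +1.
Molecular formula: C13H11ClNO+

C13H11ClNO+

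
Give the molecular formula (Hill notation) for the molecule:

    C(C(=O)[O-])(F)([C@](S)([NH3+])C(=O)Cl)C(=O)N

C5H6ClFN2O4S

Heavy atoms from the SMILES: 5 C, 1 Cl, 1 F, 2 N, 4 O, 1 S.
Implicit hydrogens by atom environment:
  5 × C: no H
  3 × O: no H
  1 × Cl: no H
  1 × F: no H
  1 × N (charge +1): 3 H
  1 × N: 2 H
  1 × O (charge -1): no H
  1 × S: 1 H
  Total hydrogens = 6.
Molecular formula: C5H6ClFN2O4S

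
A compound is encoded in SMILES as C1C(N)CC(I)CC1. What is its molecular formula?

Heavy atoms from the SMILES: 6 C, 1 I, 1 N.
Implicit hydrogens by atom environment:
  4 × C: 2 H each → 8
  2 × C: 1 H each → 2
  1 × I: no H
  1 × N: 2 H
  Total hydrogens = 12.
Molecular formula: C6H12IN

C6H12IN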